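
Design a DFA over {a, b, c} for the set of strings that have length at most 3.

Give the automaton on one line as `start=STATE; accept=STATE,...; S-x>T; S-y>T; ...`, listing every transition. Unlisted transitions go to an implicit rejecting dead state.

start=s0; accept=s0,s1,s2,s3; s0-a>s1; s0-b>s1; s0-c>s1; s1-a>s2; s1-b>s2; s1-c>s2; s2-a>s3; s2-b>s3; s2-c>s3; s3-a>s4; s3-b>s4; s3-c>s4; s4-a>s4; s4-b>s4; s4-c>s4

Count input length up to 4: every symbol moves from s0 toward s4, which means 'more than 3' and absorbs. Accept from {s0, s1, s2, s3}.
With 5 states:
        a   b   c  
>* s0   s1  s1  s1 
 * s1   s2  s2  s2 
 * s2   s3  s3  s3 
 * s3   s4  s4  s4 
   s4   s4  s4  s4 
(> = start, * = accepting)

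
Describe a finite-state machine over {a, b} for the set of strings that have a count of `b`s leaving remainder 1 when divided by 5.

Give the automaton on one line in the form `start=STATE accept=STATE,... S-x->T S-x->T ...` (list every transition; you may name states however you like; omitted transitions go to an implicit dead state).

Keep the running count of `b`s modulo 5: each `b` advances along the cycle S0 → S1 → S2 → S3 → S4 → S0 while other symbols loop. Accept at S1.
A 5-state machine:
        a   b  
>  S0   S0  S1 
 * S1   S1  S2 
   S2   S2  S3 
   S3   S3  S4 
   S4   S4  S0 
(> = start, * = accepting)

start=S0 accept=S1 S0-a->S0 S0-b->S1 S1-a->S1 S1-b->S2 S2-a->S2 S2-b->S3 S3-a->S3 S3-b->S4 S4-a->S4 S4-b->S0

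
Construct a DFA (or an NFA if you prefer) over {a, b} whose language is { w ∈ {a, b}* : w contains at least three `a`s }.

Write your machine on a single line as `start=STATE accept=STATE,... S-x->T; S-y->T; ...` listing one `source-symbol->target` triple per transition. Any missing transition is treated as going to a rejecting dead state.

Only the number of `a`s matters, and only up to 4. Make a chain S0 → S1 → S2 → S3 → S4 advanced by each `a` (with S4 absorbing); every other symbol self-loops. The accepting set is {S3, S4}.
        a   b  
>  S0   S1  S0 
   S1   S2  S1 
   S2   S3  S2 
 * S3   S4  S3 
 * S4   S4  S4 
(> = start, * = accepting)

start=S0; accept=S3,S4; S0-a->S1; S0-b->S0; S1-a->S2; S1-b->S1; S2-a->S3; S2-b->S2; S3-a->S4; S3-b->S3; S4-a->S4; S4-b->S4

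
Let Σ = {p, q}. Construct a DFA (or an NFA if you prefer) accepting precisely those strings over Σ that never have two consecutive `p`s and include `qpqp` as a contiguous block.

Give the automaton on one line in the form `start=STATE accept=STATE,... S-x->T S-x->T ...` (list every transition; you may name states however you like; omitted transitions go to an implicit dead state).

Run two small machines in parallel and take their product. One (3 states) tracks partial matches of the forbidden pattern `pp`; the other (5 states) tracks whether and how much of `qpqp` has been seen. Each combined state is a pair, one component from each; accept when both components accept. Equivalent product states are then merged.
With 8 states:
       p  q 
>  A   B  C 
   B   D  C 
   C   E  C 
   D   D  D 
   E   D  F 
   F   G  C 
 * G   D  H 
 * H   G  H 
(> = start, * = accepting)

start=A accept=G,H A-p->B A-q->C B-p->D B-q->C C-p->E C-q->C D-p->D D-q->D E-p->D E-q->F F-p->G F-q->C G-p->D G-q->H H-p->G H-q->H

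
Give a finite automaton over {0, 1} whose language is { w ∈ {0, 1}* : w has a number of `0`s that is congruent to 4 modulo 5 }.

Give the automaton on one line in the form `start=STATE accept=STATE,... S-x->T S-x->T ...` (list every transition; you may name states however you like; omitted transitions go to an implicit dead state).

start=q0 accept=q4 q0-0->q1 q0-1->q0 q1-0->q2 q1-1->q1 q2-0->q3 q2-1->q2 q3-0->q4 q3-1->q3 q4-0->q0 q4-1->q4

Keep the running count of `0`s modulo 5: each `0` advances along the cycle q0 → q1 → q2 → q3 → q4 → q0 while other symbols loop. Accept at q4.
A 5-state machine:
        0   1  
>  q0   q1  q0 
   q1   q2  q1 
   q2   q3  q2 
   q3   q4  q3 
 * q4   q0  q4 
(> = start, * = accepting)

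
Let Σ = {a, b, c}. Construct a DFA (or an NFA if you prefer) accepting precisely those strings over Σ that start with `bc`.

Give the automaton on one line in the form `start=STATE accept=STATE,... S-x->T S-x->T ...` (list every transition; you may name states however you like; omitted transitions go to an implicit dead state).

start=q0 accept=q2 q0-a->q3 q0-b->q1 q0-c->q3 q1-a->q3 q1-b->q3 q1-c->q2 q2-a->q2 q2-b->q2 q2-c->q2 q3-a->q3 q3-b->q3 q3-c->q3

Check the first 2 symbols one by one: q0 through q1 record how many have matched `bc` so far; any wrong symbol goes to the dead state q3. After all 2 match we enter the accepting sink q2.
        a   b   c  
>  q0   q3  q1  q3 
   q1   q3  q3  q2 
 * q2   q2  q2  q2 
   q3   q3  q3  q3 
(> = start, * = accepting)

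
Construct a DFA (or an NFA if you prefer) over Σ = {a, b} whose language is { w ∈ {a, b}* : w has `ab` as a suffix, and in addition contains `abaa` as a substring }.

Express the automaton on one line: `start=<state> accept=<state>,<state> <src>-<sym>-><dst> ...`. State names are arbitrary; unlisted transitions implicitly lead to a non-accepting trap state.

start=S0 accept=S5 S0-a->S1 S0-b->S0 S1-a->S1 S1-b->S2 S2-a->S3 S2-b->S0 S3-a->S4 S3-b->S2 S4-a->S4 S4-b->S5 S5-a->S4 S5-b->S6 S6-a->S4 S6-b->S6

Handle the two conditions separately and then intersect. One (3 states) tracks how much of the suffix `ab` has currently been matched; the other (5 states) tracks whether and how much of `abaa` has been seen. Each combined state is a pair, one component from each; accept when both components accept.
With 7 states:
        a   b  
>  S0   S1  S0 
   S1   S1  S2 
   S2   S3  S0 
   S3   S4  S2 
   S4   S4  S5 
 * S5   S4  S6 
   S6   S4  S6 
(> = start, * = accepting)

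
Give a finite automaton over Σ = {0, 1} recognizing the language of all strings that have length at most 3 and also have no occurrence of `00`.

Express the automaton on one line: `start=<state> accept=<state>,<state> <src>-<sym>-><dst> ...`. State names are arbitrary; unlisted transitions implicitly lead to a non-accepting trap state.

start=q0 accept=q0,q1,q2,q4,q5,q7,q8 q0-0->q1 q0-1->q2 q1-0->q3 q1-1->q4 q2-0->q5 q2-1->q4 q3-0->q6 q3-1->q6 q4-0->q7 q4-1->q8 q5-0->q6 q5-1->q8 q6-0->q9 q6-1->q9 q7-0->q9 q7-1->q10 q8-0->q11 q8-1->q10 q9-0->q9 q9-1->q9 q10-0->q11 q10-1->q10 q11-0->q9 q11-1->q10

Build one automaton per condition and run them in lockstep. One (5 states) tracks the input length, saturating at 4; the other (3 states) tracks partial matches of the forbidden pattern `00`. Each combined state is a pair, one component from each; accept when both components accept.
12 states suffice.
          0    1  
>* q0     q1   q2 
 * q1     q3   q4 
 * q2     q5   q4 
   q3     q6   q6 
 * q4     q7   q8 
 * q5     q6   q8 
   q6     q9   q9 
 * q7     q9  q10 
 * q8    q11  q10 
   q9     q9   q9 
   q10   q11  q10 
   q11    q9  q10 
(> = start, * = accepting)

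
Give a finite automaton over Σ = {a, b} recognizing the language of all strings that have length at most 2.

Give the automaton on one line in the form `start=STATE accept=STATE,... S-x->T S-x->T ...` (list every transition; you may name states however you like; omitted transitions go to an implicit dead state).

start=q0 accept=q0,q1,q2 q0-a->q1 q0-b->q1 q1-a->q2 q1-b->q2 q2-a->q3 q2-b->q3 q3-a->q3 q3-b->q3

We only need to distinguish lengths 0, 1, …, 2, and '>2'. Chain q0 → q1 → q2 → q3 on every symbol, with q3 looping. Accepting states: {q0, q1, q2}.
With 4 states:
        a   b  
>* q0   q1  q1 
 * q1   q2  q2 
 * q2   q3  q3 
   q3   q3  q3 
(> = start, * = accepting)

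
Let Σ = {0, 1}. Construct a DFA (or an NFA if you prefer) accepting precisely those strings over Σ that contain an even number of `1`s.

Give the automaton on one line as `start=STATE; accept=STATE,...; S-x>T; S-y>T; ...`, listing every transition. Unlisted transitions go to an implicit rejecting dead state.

The only thing that matters is how many `1`s have appeared, reduced mod 2. Use one state per residue: S0 for 0, …, S1 for 1. Reading `1` moves to the next residue; anything else stays put. S0 is accepting.
        0   1  
>* S0   S0  S1 
   S1   S1  S0 
(> = start, * = accepting)

start=S0; accept=S0; S0-0>S0; S0-1>S1; S1-0>S1; S1-1>S0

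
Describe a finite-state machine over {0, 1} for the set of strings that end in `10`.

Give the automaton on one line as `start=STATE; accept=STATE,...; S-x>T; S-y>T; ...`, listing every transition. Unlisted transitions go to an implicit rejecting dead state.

start=q0; accept=q2; q0-0>q0; q0-1>q1; q1-0>q2; q1-1>q1; q2-0>q0; q2-1>q1

Remember how much of `10` the current input suffix matches. State q0 means no match yet; q1 means the last symbol is `1`; q2 means the last 2 symbols are `10`. Only q2 accepts. On a mismatch, fall back to the longest proper suffix that is still a prefix of `10`.
3 states suffice.
        0   1  
>  q0   q0  q1 
   q1   q2  q1 
 * q2   q0  q1 
(> = start, * = accepting)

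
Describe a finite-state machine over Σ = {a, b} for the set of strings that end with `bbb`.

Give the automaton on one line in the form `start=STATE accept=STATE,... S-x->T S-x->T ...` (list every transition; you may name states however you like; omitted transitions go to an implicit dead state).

start=S0 accept=S3 S0-a->S0 S0-b->S1 S1-a->S0 S1-b->S2 S2-a->S0 S2-b->S3 S3-a->S0 S3-b->S3

Remember how much of `bbb` the current input suffix matches. State S0 means no match yet; S1 means the last symbol is `b`; S2 means the last 2 symbols are `bb`; S3 means the last 3 symbols are `bbb`. Only S3 accepts. On a mismatch, fall back to the longest proper suffix that is still a prefix of `bbb`.
With 4 states:
        a   b  
>  S0   S0  S1 
   S1   S0  S2 
   S2   S0  S3 
 * S3   S0  S3 
(> = start, * = accepting)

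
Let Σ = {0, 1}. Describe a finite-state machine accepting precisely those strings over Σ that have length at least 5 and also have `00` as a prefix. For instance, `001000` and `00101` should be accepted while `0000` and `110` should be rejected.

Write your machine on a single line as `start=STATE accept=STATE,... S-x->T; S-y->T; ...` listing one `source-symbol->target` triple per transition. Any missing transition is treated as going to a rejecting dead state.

Handle the two conditions separately and then intersect. One (7 states) tracks the input length, saturating at 6; the other (4 states) tracks whether the input so far still matches the prefix `00`. Each combined state is a pair, one component from each; accept when both components accept.
13 states suffice.
          0    1  
>  q0     q1   q2 
   q1     q3   q4 
   q2     q4   q4 
   q3     q5   q5 
   q4     q6   q6 
   q5     q7   q7 
   q6     q8   q8 
   q7     q9   q9 
   q8    q10  q10 
 * q9    q11  q11 
   q10   q12  q12 
 * q11   q11  q11 
   q12   q12  q12 
(> = start, * = accepting)

start=q0; accept=q9,q11; q0-0->q1; q0-1->q2; q1-0->q3; q1-1->q4; q2-0->q4; q2-1->q4; q3-0->q5; q3-1->q5; q4-0->q6; q4-1->q6; q5-0->q7; q5-1->q7; q6-0->q8; q6-1->q8; q7-0->q9; q7-1->q9; q8-0->q10; q8-1->q10; q9-0->q11; q9-1->q11; q10-0->q12; q10-1->q12; q11-0->q11; q11-1->q11; q12-0->q12; q12-1->q12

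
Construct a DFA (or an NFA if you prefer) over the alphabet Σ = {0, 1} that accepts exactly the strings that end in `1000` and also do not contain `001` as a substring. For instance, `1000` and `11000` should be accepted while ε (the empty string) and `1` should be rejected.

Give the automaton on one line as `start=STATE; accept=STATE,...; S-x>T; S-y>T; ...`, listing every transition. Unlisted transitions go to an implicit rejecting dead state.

Handle the two conditions separately and then intersect. The first has 5 states tracking how much of the suffix `1000` has currently been matched; the second has 4 states tracking partial matches of the forbidden pattern `001`. A product state is a pair (one from each), accepting exactly when both do. Minimizing collapses redundant product states.
        0   1  
>  q0   q1  q2 
   q1   q3  q2 
   q2   q4  q2 
   q3   q3  q3 
   q4   q5  q2 
   q5   q6  q3 
 * q6   q3  q3 
(> = start, * = accepting)

start=q0; accept=q6; q0-0>q1; q0-1>q2; q1-0>q3; q1-1>q2; q2-0>q4; q2-1>q2; q3-0>q3; q3-1>q3; q4-0>q5; q4-1>q2; q5-0>q6; q5-1>q3; q6-0>q3; q6-1>q3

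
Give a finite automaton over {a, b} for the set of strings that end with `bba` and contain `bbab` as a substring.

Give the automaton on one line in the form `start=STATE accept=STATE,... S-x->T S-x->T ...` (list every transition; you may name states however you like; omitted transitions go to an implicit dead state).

start=q0 accept=q7 q0-a->q0 q0-b->q1 q1-a->q0 q1-b->q2 q2-a->q3 q2-b->q2 q3-a->q0 q3-b->q4 q4-a->q5 q4-b->q6 q5-a->q5 q5-b->q4 q6-a->q7 q6-b->q6 q7-a->q5 q7-b->q4

Handle the two conditions separately and then intersect. The first has 4 states tracking how much of the suffix `bba` has currently been matched; the second has 5 states tracking whether and how much of `bbab` has been seen. A product state is a pair (one from each), accepting exactly when both do.
An 8-state machine:
        a   b  
>  q0   q0  q1 
   q1   q0  q2 
   q2   q3  q2 
   q3   q0  q4 
   q4   q5  q6 
   q5   q5  q4 
   q6   q7  q6 
 * q7   q5  q4 
(> = start, * = accepting)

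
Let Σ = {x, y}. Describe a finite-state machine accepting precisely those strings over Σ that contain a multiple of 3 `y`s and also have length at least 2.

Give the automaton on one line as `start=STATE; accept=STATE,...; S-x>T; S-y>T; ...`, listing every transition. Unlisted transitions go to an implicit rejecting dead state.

start=q0; accept=q3; q0-x>q1; q0-y>q2; q1-x>q3; q1-y>q2; q2-x>q2; q2-y>q4; q3-x>q3; q3-y>q2; q4-x>q4; q4-y>q3

Run two small machines in parallel and take their product. One (3 states) tracks the count of `y`s modulo 3; the other (4 states) tracks the input length, saturating at 3. Each combined state is a pair, one component from each; accept when both components accept. After merging equivalent states the machine shrinks.
5 states suffice.
        x   y  
>  q0   q1  q2 
   q1   q3  q2 
   q2   q2  q4 
 * q3   q3  q2 
   q4   q4  q3 
(> = start, * = accepting)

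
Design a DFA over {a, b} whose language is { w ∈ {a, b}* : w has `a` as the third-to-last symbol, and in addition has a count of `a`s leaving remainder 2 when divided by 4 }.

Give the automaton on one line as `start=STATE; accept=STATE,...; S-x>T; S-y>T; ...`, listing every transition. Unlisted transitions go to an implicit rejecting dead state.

start=q0; accept=q5,q6,q9,q14; q0-a>q1; q0-b>q0; q1-a>q2; q1-b>q3; q2-a>q4; q2-b>q5; q3-a>q6; q3-b>q7; q4-a>q8; q4-b>q4; q5-a>q4; q5-b>q9; q6-a>q4; q6-b>q10; q7-a>q11; q7-b>q7; q8-a>q12; q8-b>q0; q9-a>q4; q9-b>q13; q10-a>q4; q10-b>q9; q11-a>q4; q11-b>q10; q12-a>q14; q12-b>q3; q13-a>q4; q13-b>q13; q14-a>q4; q14-b>q5

Handle the two conditions separately and then intersect. One (15 states) tracks the last 3 symbols read; the other (4 states) tracks the count of `a`s modulo 4. Each combined state is a pair, one component from each; accept when both components accept. Equivalent product states are then merged.
15 states suffice.
          a    b  
>  q0     q1   q0 
   q1     q2   q3 
   q2     q4   q5 
   q3     q6   q7 
   q4     q8   q4 
 * q5     q4   q9 
 * q6     q4  q10 
   q7    q11   q7 
   q8    q12   q0 
 * q9     q4  q13 
   q10    q4   q9 
   q11    q4  q10 
   q12   q14   q3 
   q13    q4  q13 
 * q14    q4   q5 
(> = start, * = accepting)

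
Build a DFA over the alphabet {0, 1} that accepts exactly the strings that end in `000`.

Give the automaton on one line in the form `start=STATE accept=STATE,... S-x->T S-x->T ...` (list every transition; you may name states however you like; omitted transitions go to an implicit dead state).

start=A accept=D A-0->B A-1->A B-0->C B-1->A C-0->D C-1->A D-0->D D-1->A

Remember how much of `000` the current input suffix matches. State A means no match yet; B means the last symbol is `0`; C means the last 2 symbols are `00`; D means the last 3 symbols are `000`. Only D accepts. On a mismatch, fall back to the longest proper suffix that is still a prefix of `000`.
A 4-state machine:
       0  1 
>  A   B  A 
   B   C  A 
   C   D  A 
 * D   D  A 
(> = start, * = accepting)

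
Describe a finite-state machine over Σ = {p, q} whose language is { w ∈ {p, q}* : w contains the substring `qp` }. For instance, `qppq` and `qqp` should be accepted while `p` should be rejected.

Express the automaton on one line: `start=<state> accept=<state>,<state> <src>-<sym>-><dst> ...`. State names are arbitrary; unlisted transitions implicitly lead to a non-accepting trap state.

start=s0 accept=s2 s0-p->s0 s0-q->s1 s1-p->s2 s1-q->s1 s2-p->s2 s2-q->s2

Track how much of `qp` has been matched so far: state s0 is no progress, s2 is the absorbing accept state reached once `qp` has occurred. Intermediate states record partial matches; on a mismatch, fall back to the longest reusable overlap.
3 states suffice.
        p   q  
>  s0   s0  s1 
   s1   s2  s1 
 * s2   s2  s2 
(> = start, * = accepting)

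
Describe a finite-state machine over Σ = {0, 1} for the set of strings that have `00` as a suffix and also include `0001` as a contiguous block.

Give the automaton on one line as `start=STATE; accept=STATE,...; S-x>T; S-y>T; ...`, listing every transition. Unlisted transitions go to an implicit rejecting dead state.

start=A; accept=G; A-0>B; A-1>A; B-0>C; B-1>A; C-0>D; C-1>A; D-0>D; D-1>E; E-0>F; E-1>E; F-0>G; F-1>E; G-0>G; G-1>E

Run two small machines in parallel and take their product. One (3 states) tracks how much of the suffix `00` has currently been matched; the other (5 states) tracks whether and how much of `0001` has been seen. Each combined state is a pair, one component from each; accept when both components accept.
With 7 states:
       0  1 
>  A   B  A 
   B   C  A 
   C   D  A 
   D   D  E 
   E   F  E 
   F   G  E 
 * G   G  E 
(> = start, * = accepting)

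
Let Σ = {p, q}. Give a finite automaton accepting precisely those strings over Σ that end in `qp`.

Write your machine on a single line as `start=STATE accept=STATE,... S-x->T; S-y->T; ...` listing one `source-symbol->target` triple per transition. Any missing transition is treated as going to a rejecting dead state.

start=S0; accept=S2; S0-p->S0; S0-q->S1; S1-p->S2; S1-q->S1; S2-p->S0; S2-q->S1

Remember how much of `qp` the current input suffix matches. State S0 means no match yet; S1 means the last symbol is `q`; S2 means the last 2 symbols are `qp`. Only S2 accepts. On a mismatch, fall back to the longest proper suffix that is still a prefix of `qp`.
A 3-state machine:
        p   q  
>  S0   S0  S1 
   S1   S2  S1 
 * S2   S0  S1 
(> = start, * = accepting)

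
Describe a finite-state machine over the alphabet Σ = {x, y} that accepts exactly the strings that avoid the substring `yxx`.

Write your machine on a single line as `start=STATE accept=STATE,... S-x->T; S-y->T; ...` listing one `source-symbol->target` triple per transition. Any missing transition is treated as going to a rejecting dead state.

Track partial matches of the forbidden pattern `yxx`. State S3 is a dead state reached once `yxx` has occurred; every other state accepts. S0 means no part of `yxx` is currently matched.
With 4 states:
        x   y  
>* S0   S0  S1 
 * S1   S2  S1 
 * S2   S3  S1 
   S3   S3  S3 
(> = start, * = accepting)

start=S0; accept=S0,S1,S2; S0-x->S0; S0-y->S1; S1-x->S2; S1-y->S1; S2-x->S3; S2-y->S1; S3-x->S3; S3-y->S3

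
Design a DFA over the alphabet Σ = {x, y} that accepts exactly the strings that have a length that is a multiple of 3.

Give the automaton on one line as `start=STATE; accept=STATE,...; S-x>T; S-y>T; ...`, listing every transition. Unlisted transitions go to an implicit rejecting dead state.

Count input length modulo 3: every symbol advances one step around the cycle S0 → S1 → S2 → S0. Accept at S0.
3 states suffice.
        x   y  
>* S0   S1  S1 
   S1   S2  S2 
   S2   S0  S0 
(> = start, * = accepting)

start=S0; accept=S0; S0-x>S1; S0-y>S1; S1-x>S2; S1-y>S2; S2-x>S0; S2-y>S0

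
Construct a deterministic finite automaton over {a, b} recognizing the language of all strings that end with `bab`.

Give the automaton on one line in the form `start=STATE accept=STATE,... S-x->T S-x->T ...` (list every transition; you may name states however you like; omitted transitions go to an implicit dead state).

start=s0 accept=s3 s0-a->s0 s0-b->s1 s1-a->s2 s1-b->s1 s2-a->s0 s2-b->s3 s3-a->s2 s3-b->s1

Remember how much of `bab` the current input suffix matches. State s0 means no match yet; s1 means the last symbol is `b`; s2 means the last 2 symbols are `ba`; s3 means the last 3 symbols are `bab`. Only s3 accepts. On a mismatch, fall back to the longest proper suffix that is still a prefix of `bab`.
        a   b  
>  s0   s0  s1 
   s1   s2  s1 
   s2   s0  s3 
 * s3   s2  s1 
(> = start, * = accepting)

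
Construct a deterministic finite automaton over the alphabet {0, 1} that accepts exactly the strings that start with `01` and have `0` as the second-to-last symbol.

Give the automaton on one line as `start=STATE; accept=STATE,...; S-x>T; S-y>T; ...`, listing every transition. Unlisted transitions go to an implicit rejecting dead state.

Handle the two conditions separately and then intersect. The first has 4 states tracking whether the input so far still matches the prefix `01`; the second has 7 states tracking the last 2 symbols read. A product state is a pair (one from each), accepting exactly when both do. After merging equivalent states the machine shrinks.
        0   1  
>  q0   q1  q2 
   q1   q2  q3 
   q2   q2  q2 
 * q3   q4  q5 
   q4   q6  q3 
   q5   q4  q5 
 * q6   q6  q3 
(> = start, * = accepting)

start=q0; accept=q3,q6; q0-0>q1; q0-1>q2; q1-0>q2; q1-1>q3; q2-0>q2; q2-1>q2; q3-0>q4; q3-1>q5; q4-0>q6; q4-1>q3; q5-0>q4; q5-1>q5; q6-0>q6; q6-1>q3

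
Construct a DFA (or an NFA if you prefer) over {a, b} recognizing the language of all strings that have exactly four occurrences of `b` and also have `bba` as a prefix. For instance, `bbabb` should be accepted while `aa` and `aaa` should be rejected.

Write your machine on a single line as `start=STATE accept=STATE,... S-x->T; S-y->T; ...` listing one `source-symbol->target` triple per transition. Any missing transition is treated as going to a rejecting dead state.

Build one automaton per condition and run them in lockstep. One (6 states) tracks the count of `b`s, saturating at 5; the other (5 states) tracks whether the input so far still matches the prefix `bba`. Each combined state is a pair, one component from each; accept when both components accept. Minimizing collapses redundant product states.
        a   b  
>  q0   q1  q2 
   q1   q1  q1 
   q2   q1  q3 
   q3   q4  q1 
   q4   q4  q5 
   q5   q5  q6 
 * q6   q6  q1 
(> = start, * = accepting)

start=q0; accept=q6; q0-a->q1; q0-b->q2; q1-a->q1; q1-b->q1; q2-a->q1; q2-b->q3; q3-a->q4; q3-b->q1; q4-a->q4; q4-b->q5; q5-a->q5; q5-b->q6; q6-a->q6; q6-b->q1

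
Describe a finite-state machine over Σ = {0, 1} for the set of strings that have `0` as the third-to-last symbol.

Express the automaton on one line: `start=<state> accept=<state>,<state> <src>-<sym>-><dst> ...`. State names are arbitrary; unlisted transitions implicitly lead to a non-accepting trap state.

start=A accept=H,I,J,K A-0->B A-1->C B-0->D B-1->E C-0->F C-1->G D-0->H D-1->I E-0->J E-1->K F-0->L F-1->M G-0->N G-1->O H-0->H H-1->I I-0->J I-1->K J-0->L J-1->M K-0->N K-1->O L-0->H L-1->I M-0->J M-1->K N-0->L N-1->M O-0->N O-1->O

A DFA must remember the last 3 symbols (since which symbol is third-to-last isn't known until the input ends). Use one state per possible window of the last ≤3 symbols; accept from those whose window starts with `0`.
With 15 states:
       0  1 
>  A   B  C 
   B   D  E 
   C   F  G 
   D   H  I 
   E   J  K 
   F   L  M 
   G   N  O 
 * H   H  I 
 * I   J  K 
 * J   L  M 
 * K   N  O 
   L   H  I 
   M   J  K 
   N   L  M 
   O   N  O 
(> = start, * = accepting)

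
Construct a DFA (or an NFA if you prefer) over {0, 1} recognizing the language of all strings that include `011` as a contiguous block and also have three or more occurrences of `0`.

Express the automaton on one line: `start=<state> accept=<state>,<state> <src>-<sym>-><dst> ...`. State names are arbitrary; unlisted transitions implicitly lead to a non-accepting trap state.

start=s0 accept=s11,s12 s0-0->s1 s0-1->s0 s1-0->s2 s1-1->s3 s2-0->s4 s2-1->s5 s3-0->s2 s3-1->s6 s4-0->s7 s4-1->s8 s5-0->s4 s5-1->s9 s6-0->s9 s6-1->s6 s7-0->s7 s7-1->s10 s8-0->s7 s8-1->s11 s9-0->s11 s9-1->s9 s10-0->s7 s10-1->s12 s11-0->s12 s11-1->s11 s12-0->s12 s12-1->s12

Run two small machines in parallel and take their product. The first has 4 states tracking whether and how much of `011` has been seen; the second has 5 states tracking the count of `0`s, saturating at 4. A product state is a pair (one from each), accepting exactly when both do.
With 13 states:
          0    1  
>  s0     s1   s0 
   s1     s2   s3 
   s2     s4   s5 
   s3     s2   s6 
   s4     s7   s8 
   s5     s4   s9 
   s6     s9   s6 
   s7     s7  s10 
   s8     s7  s11 
   s9    s11   s9 
   s10    s7  s12 
 * s11   s12  s11 
 * s12   s12  s12 
(> = start, * = accepting)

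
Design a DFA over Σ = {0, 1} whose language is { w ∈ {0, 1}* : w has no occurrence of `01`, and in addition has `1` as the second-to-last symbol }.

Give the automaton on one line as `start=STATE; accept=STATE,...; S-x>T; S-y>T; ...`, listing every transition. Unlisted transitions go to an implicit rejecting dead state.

Build one automaton per condition and run them in lockstep. One (3 states) tracks partial matches of the forbidden pattern `01`; the other (7 states) tracks the last 2 symbols read. Each combined state is a pair, one component from each; accept when both components accept. After merging equivalent states the machine shrinks.
With 5 states:
        0   1  
>  q0   q1  q2 
   q1   q1  q1 
   q2   q3  q4 
 * q3   q1  q1 
 * q4   q3  q4 
(> = start, * = accepting)

start=q0; accept=q3,q4; q0-0>q1; q0-1>q2; q1-0>q1; q1-1>q1; q2-0>q3; q2-1>q4; q3-0>q1; q3-1>q1; q4-0>q3; q4-1>q4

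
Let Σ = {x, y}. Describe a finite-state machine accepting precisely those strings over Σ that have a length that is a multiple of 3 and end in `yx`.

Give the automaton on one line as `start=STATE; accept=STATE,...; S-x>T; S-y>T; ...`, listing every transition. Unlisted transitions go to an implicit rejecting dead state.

start=S0; accept=S4; S0-x>S1; S0-y>S1; S1-x>S2; S1-y>S3; S2-x>S0; S2-y>S0; S3-x>S4; S3-y>S0; S4-x>S1; S4-y>S1

Build one automaton per condition and run them in lockstep. The first has 3 states tracking the input length modulo 3; the second has 3 states tracking how much of the suffix `yx` has currently been matched. A product state is a pair (one from each), accepting exactly when both do. Minimizing collapses redundant product states.
        x   y  
>  S0   S1  S1 
   S1   S2  S3 
   S2   S0  S0 
   S3   S4  S0 
 * S4   S1  S1 
(> = start, * = accepting)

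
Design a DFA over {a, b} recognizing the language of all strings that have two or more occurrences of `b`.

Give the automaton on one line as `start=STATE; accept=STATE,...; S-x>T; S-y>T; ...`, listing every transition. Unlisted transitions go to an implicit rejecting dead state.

Count `b`s, saturating at 3: states q0 through q2 mean 0 through 2 `b`s seen; q3 means more than 2. Each `b` increments (capped at q3); other symbols loop. Accept from {q2, q3}.
With 4 states:
        a   b  
>  q0   q0  q1 
   q1   q1  q2 
 * q2   q2  q3 
 * q3   q3  q3 
(> = start, * = accepting)

start=q0; accept=q2,q3; q0-a>q0; q0-b>q1; q1-a>q1; q1-b>q2; q2-a>q2; q2-b>q3; q3-a>q3; q3-b>q3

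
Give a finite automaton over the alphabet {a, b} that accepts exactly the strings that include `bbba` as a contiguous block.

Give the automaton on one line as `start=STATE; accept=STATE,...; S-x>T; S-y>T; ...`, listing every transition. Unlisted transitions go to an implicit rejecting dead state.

States S0..S3 record the length of the longest prefix of `bbba` that matches the current input suffix. Reaching S4 means `bbba` has been seen, and we stay there forever. Accept from S4.
A 5-state machine:
        a   b  
>  S0   S0  S1 
   S1   S0  S2 
   S2   S0  S3 
   S3   S4  S3 
 * S4   S4  S4 
(> = start, * = accepting)

start=S0; accept=S4; S0-a>S0; S0-b>S1; S1-a>S0; S1-b>S2; S2-a>S0; S2-b>S3; S3-a>S4; S3-b>S3; S4-a>S4; S4-b>S4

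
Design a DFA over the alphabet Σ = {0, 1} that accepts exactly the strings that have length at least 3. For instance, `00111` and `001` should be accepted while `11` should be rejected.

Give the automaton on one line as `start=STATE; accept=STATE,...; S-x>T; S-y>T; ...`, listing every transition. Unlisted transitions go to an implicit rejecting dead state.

We only need to distinguish lengths 0, 1, …, 3, and '>3'. Chain s0 → s1 → s2 → s3 → s4 on every symbol, with s4 looping. Accepting states: {s3, s4}.
With 5 states:
        0   1  
>  s0   s1  s1 
   s1   s2  s2 
   s2   s3  s3 
 * s3   s4  s4 
 * s4   s4  s4 
(> = start, * = accepting)

start=s0; accept=s3,s4; s0-0>s1; s0-1>s1; s1-0>s2; s1-1>s2; s2-0>s3; s2-1>s3; s3-0>s4; s3-1>s4; s4-0>s4; s4-1>s4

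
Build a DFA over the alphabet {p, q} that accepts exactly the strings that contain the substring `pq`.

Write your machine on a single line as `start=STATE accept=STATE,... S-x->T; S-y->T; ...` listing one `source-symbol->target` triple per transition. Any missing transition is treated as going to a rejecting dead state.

start=s0; accept=s2; s0-p->s1; s0-q->s0; s1-p->s1; s1-q->s2; s2-p->s2; s2-q->s2

States s0..s1 record the length of the longest prefix of `pq` that matches the current input suffix. Reaching s2 means `pq` has been seen, and we stay there forever. Accept from s2.
        p   q  
>  s0   s1  s0 
   s1   s1  s2 
 * s2   s2  s2 
(> = start, * = accepting)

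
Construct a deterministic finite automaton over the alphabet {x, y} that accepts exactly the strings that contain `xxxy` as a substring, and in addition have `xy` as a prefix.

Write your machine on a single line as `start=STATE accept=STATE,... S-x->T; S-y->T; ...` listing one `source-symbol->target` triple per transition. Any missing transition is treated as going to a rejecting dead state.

start=A; accept=L; A-x->B; A-y->C; B-x->D; B-y->E; C-x->F; C-y->C; D-x->G; D-y->C; E-x->H; E-y->E; F-x->D; F-y->C; G-x->G; G-y->I; H-x->J; H-y->E; I-x->I; I-y->I; J-x->K; J-y->E; K-x->K; K-y->L; L-x->L; L-y->L

Handle the two conditions separately and then intersect. One (5 states) tracks whether and how much of `xxxy` has been seen; the other (4 states) tracks whether the input so far still matches the prefix `xy`. Each combined state is a pair, one component from each; accept when both components accept.
A 12-state machine:
       x  y 
>  A   B  C 
   B   D  E 
   C   F  C 
   D   G  C 
   E   H  E 
   F   D  C 
   G   G  I 
   H   J  E 
   I   I  I 
   J   K  E 
   K   K  L 
 * L   L  L 
(> = start, * = accepting)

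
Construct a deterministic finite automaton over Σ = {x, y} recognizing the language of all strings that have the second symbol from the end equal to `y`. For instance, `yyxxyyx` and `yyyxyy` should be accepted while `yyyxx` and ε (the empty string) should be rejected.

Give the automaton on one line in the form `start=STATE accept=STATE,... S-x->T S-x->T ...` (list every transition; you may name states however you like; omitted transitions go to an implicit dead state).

start=S0 accept=S5,S6 S0-x->S1 S0-y->S2 S1-x->S3 S1-y->S4 S2-x->S5 S2-y->S6 S3-x->S3 S3-y->S4 S4-x->S5 S4-y->S6 S5-x->S3 S5-y->S4 S6-x->S5 S6-y->S6

A DFA must remember the last 2 symbols (since which symbol is second-to-last isn't known until the input ends). Use one state per possible window of the last ≤2 symbols; accept from those whose window starts with `y`.
With 7 states:
        x   y  
>  S0   S1  S2 
   S1   S3  S4 
   S2   S5  S6 
   S3   S3  S4 
   S4   S5  S6 
 * S5   S3  S4 
 * S6   S5  S6 
(> = start, * = accepting)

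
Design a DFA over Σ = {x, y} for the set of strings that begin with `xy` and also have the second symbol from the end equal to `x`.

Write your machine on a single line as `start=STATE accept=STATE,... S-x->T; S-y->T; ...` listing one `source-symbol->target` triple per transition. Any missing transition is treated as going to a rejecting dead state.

start=A; accept=E,K; A-x->B; A-y->C; B-x->D; B-y->E; C-x->F; C-y->G; D-x->D; D-y->H; E-x->I; E-y->J; F-x->D; F-y->H; G-x->F; G-y->G; H-x->F; H-y->G; I-x->K; I-y->E; J-x->I; J-y->J; K-x->K; K-y->E

Run two small machines in parallel and take their product. One (4 states) tracks whether the input so far still matches the prefix `xy`; the other (7 states) tracks the last 2 symbols read. Each combined state is a pair, one component from each; accept when both components accept.
With 11 states:
       x  y 
>  A   B  C 
   B   D  E 
   C   F  G 
   D   D  H 
 * E   I  J 
   F   D  H 
   G   F  G 
   H   F  G 
   I   K  E 
   J   I  J 
 * K   K  E 
(> = start, * = accepting)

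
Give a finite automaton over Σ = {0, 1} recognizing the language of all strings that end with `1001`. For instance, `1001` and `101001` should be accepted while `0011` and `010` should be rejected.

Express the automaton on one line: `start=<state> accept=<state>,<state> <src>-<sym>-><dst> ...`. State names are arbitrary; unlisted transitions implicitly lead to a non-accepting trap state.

start=S0 accept=S4 S0-0->S0 S0-1->S1 S1-0->S2 S1-1->S1 S2-0->S3 S2-1->S1 S3-0->S0 S3-1->S4 S4-0->S2 S4-1->S1

Remember how much of `1001` the current input suffix matches. State S0 means no match yet; S1 means the last symbol is `1`; S2 means the last 2 symbols are `10`; S3 means the last 3 symbols are `100`; S4 means the last 4 symbols are `1001`. Only S4 accepts. On a mismatch, fall back to the longest proper suffix that is still a prefix of `1001`.
A 5-state machine:
        0   1  
>  S0   S0  S1 
   S1   S2  S1 
   S2   S3  S1 
   S3   S0  S4 
 * S4   S2  S1 
(> = start, * = accepting)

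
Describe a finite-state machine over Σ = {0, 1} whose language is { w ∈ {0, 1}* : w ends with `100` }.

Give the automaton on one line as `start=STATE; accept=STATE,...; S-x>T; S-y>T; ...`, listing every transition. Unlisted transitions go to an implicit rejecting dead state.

Let each state record the length of the longest suffix of the input read so far that is also a prefix of `100`. B means the last symbol is `1`; C means the last 2 symbols are `10`; D means the last 3 symbols are `100`. Accept only at D, where the string currently ends in `100`.
       0  1 
>  A   A  B 
   B   C  B 
   C   D  B 
 * D   A  B 
(> = start, * = accepting)

start=A; accept=D; A-0>A; A-1>B; B-0>C; B-1>B; C-0>D; C-1>B; D-0>A; D-1>B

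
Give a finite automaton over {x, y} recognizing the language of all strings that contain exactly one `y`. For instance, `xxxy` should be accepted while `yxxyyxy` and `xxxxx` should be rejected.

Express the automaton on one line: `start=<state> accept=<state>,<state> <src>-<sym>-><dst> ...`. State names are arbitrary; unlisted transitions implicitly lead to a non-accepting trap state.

start=S0 accept=S1 S0-x->S0 S0-y->S1 S1-x->S1 S1-y->S2 S2-x->S2 S2-y->S2

Count `y`s, saturating at 2: state S0 means no `y` yet, S1 means one `y` seen, S2 means more than one. Each `y` increments (capped at S2); other symbols loop. Accept from {S1}.
With 3 states:
        x   y  
>  S0   S0  S1 
 * S1   S1  S2 
   S2   S2  S2 
(> = start, * = accepting)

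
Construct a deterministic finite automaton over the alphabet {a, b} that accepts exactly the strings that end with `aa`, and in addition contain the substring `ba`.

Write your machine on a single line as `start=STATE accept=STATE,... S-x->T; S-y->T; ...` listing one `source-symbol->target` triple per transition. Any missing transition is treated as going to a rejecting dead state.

start=S0; accept=S5; S0-a->S1; S0-b->S2; S1-a->S3; S1-b->S2; S2-a->S4; S2-b->S2; S3-a->S3; S3-b->S2; S4-a->S5; S4-b->S6; S5-a->S5; S5-b->S6; S6-a->S4; S6-b->S6

Build one automaton per condition and run them in lockstep. The first has 3 states tracking how much of the suffix `aa` has currently been matched; the second has 3 states tracking whether and how much of `ba` has been seen. A product state is a pair (one from each), accepting exactly when both do.
With 7 states:
        a   b  
>  S0   S1  S2 
   S1   S3  S2 
   S2   S4  S2 
   S3   S3  S2 
   S4   S5  S6 
 * S5   S5  S6 
   S6   S4  S6 
(> = start, * = accepting)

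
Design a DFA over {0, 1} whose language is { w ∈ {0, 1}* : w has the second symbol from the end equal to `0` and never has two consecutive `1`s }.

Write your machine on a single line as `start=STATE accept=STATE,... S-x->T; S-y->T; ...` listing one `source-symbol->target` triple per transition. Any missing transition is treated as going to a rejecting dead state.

start=s0; accept=s3,s4; s0-0->s1; s0-1->s2; s1-0->s3; s1-1->s4; s2-0->s1; s2-1->s5; s3-0->s3; s3-1->s4; s4-0->s1; s4-1->s5; s5-0->s5; s5-1->s5

Handle the two conditions separately and then intersect. The first has 7 states tracking the last 2 symbols read; the second has 3 states tracking partial matches of the forbidden pattern `11`. A product state is a pair (one from each), accepting exactly when both do. Equivalent product states are then merged.
With 6 states:
        0   1  
>  s0   s1  s2 
   s1   s3  s4 
   s2   s1  s5 
 * s3   s3  s4 
 * s4   s1  s5 
   s5   s5  s5 
(> = start, * = accepting)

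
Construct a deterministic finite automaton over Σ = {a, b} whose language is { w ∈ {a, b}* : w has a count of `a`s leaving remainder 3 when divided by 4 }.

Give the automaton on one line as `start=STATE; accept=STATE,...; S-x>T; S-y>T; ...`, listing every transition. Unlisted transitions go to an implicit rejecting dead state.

start=S0; accept=S3; S0-a>S1; S0-b>S0; S1-a>S2; S1-b>S1; S2-a>S3; S2-b>S2; S3-a>S0; S3-b>S3

Keep the running count of `a`s modulo 4: each `a` advances along the cycle S0 → S1 → S2 → S3 → S0 while other symbols loop. Accept at S3.
A 4-state machine:
        a   b  
>  S0   S1  S0 
   S1   S2  S1 
   S2   S3  S2 
 * S3   S0  S3 
(> = start, * = accepting)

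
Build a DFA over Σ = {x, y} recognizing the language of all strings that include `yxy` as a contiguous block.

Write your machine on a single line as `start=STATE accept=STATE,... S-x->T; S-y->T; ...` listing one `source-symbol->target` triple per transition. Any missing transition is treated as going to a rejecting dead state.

Track how much of `yxy` has been matched so far: state S0 is no progress, S3 is the absorbing accept state reached once `yxy` has occurred. Intermediate states record partial matches; on a mismatch, fall back to the longest reusable overlap.
        x   y  
>  S0   S0  S1 
   S1   S2  S1 
   S2   S0  S3 
 * S3   S3  S3 
(> = start, * = accepting)

start=S0; accept=S3; S0-x->S0; S0-y->S1; S1-x->S2; S1-y->S1; S2-x->S0; S2-y->S3; S3-x->S3; S3-y->S3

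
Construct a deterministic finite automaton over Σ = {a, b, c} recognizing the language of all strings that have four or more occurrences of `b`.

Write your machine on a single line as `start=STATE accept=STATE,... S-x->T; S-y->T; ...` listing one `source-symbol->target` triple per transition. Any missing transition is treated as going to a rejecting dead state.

start=s0; accept=s4,s5; s0-a->s0; s0-b->s1; s0-c->s0; s1-a->s1; s1-b->s2; s1-c->s1; s2-a->s2; s2-b->s3; s2-c->s2; s3-a->s3; s3-b->s4; s3-c->s3; s4-a->s4; s4-b->s5; s4-c->s4; s5-a->s5; s5-b->s5; s5-c->s5

Only the number of `b`s matters, and only up to 5. Make a chain s0 → s1 → s2 → s3 → s4 → s5 advanced by each `b` (with s5 absorbing); every other symbol self-loops. The accepting set is {s4, s5}.
6 states suffice.
        a   b   c  
>  s0   s0  s1  s0 
   s1   s1  s2  s1 
   s2   s2  s3  s2 
   s3   s3  s4  s3 
 * s4   s4  s5  s4 
 * s5   s5  s5  s5 
(> = start, * = accepting)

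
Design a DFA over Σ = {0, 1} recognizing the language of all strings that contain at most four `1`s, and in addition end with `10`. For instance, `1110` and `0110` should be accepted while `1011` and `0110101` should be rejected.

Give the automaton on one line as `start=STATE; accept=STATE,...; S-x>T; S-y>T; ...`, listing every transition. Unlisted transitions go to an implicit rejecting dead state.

Handle the two conditions separately and then intersect. One (6 states) tracks the count of `1`s, saturating at 5; the other (3 states) tracks how much of the suffix `10` has currently been matched. Each combined state is a pair, one component from each; accept when both components accept.
With 16 states:
          0    1  
>  s0     s0   s1 
   s1     s2   s3 
 * s2     s4   s3 
   s3     s5   s6 
   s4     s4   s3 
 * s5     s7   s6 
   s6     s8   s9 
   s7     s7   s6 
 * s8    s10   s9 
   s9    s11  s12 
   s10   s10   s9 
 * s11   s13  s12 
   s12   s14  s12 
   s13   s13  s12 
   s14   s15  s12 
   s15   s15  s12 
(> = start, * = accepting)

start=s0; accept=s2,s5,s8,s11; s0-0>s0; s0-1>s1; s1-0>s2; s1-1>s3; s2-0>s4; s2-1>s3; s3-0>s5; s3-1>s6; s4-0>s4; s4-1>s3; s5-0>s7; s5-1>s6; s6-0>s8; s6-1>s9; s7-0>s7; s7-1>s6; s8-0>s10; s8-1>s9; s9-0>s11; s9-1>s12; s10-0>s10; s10-1>s9; s11-0>s13; s11-1>s12; s12-0>s14; s12-1>s12; s13-0>s13; s13-1>s12; s14-0>s15; s14-1>s12; s15-0>s15; s15-1>s12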